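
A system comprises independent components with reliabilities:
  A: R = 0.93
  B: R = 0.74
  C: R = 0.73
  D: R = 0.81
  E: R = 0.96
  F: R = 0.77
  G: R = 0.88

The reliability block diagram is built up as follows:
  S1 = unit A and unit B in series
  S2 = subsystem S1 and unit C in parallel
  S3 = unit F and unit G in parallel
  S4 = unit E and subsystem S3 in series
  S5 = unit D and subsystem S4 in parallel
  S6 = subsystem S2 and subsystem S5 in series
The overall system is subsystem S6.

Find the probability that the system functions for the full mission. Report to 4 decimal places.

0.9042

Series (A and B): 0.930000 × 0.740000 = 0.688200
Parallel ([0.688200] and C): 1 − (1 − 0.688200)(1 − 0.730000) = 0.915814
Parallel (F and G): 1 − (1 − 0.770000)(1 − 0.880000) = 0.972400
Series (E and [0.972400]): 0.960000 × 0.972400 = 0.933504
Parallel (D and [0.933504]): 1 − (1 − 0.810000)(1 − 0.933504) = 0.987366
Series ([0.915814] and [0.987366]): 0.915814 × 0.987366 = 0.9042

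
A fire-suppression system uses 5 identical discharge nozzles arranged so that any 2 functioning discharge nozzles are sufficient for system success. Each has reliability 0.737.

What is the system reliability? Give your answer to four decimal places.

0.9811

R = Σ_{i=2}^{5} C(5,i) p^i (1−p)^{5−i} with p = 0.737
C(5,2)·0.737^2·0.263^3 = 0.098810
C(5,3)·0.737^3·0.263^2 = 0.276894
C(5,4)·0.737^4·0.263^1 = 0.387968
C(5,5)·0.737^5·0.263^0 = 0.217439
Sum = 0.9811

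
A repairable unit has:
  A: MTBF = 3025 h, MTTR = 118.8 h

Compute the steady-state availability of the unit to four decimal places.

A(A) = MTBF/(MTBF+MTTR) = 3025/(3025+118.8) = 0.9622

0.9622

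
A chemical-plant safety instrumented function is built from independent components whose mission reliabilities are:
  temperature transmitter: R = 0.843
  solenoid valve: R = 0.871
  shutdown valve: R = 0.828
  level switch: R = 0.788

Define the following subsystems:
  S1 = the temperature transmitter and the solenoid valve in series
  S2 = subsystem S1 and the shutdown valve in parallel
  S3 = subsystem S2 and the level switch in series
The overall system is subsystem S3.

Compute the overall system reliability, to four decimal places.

0.7520

Series (temperature transmitter and solenoid valve): 0.843000 × 0.871000 = 0.734253
Parallel ([0.734253] and shutdown valve): 1 − (1 − 0.734253)(1 − 0.828000) = 0.954292
Series ([0.954292] and level switch): 0.954292 × 0.788000 = 0.7520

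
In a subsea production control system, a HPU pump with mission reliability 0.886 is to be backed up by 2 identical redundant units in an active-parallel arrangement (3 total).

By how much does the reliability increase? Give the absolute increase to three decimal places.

R_before = 0.886
R_after = 1 − (1 − 0.886)^3 = 0.999
ΔR = 0.999 − 0.886 = 0.113

0.113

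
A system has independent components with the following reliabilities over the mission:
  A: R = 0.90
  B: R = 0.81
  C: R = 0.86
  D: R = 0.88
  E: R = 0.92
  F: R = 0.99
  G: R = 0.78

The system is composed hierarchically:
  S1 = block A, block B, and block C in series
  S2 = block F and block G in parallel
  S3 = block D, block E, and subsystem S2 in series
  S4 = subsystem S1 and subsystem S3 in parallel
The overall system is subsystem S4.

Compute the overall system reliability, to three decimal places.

0.928

Series (A, B, and C): 0.90000 × 0.81000 × 0.86000 = 0.62694
Parallel (F and G): 1 − (1 − 0.99000)(1 − 0.78000) = 0.99780
Series (D, E, and [0.99780]): 0.88000 × 0.92000 × 0.99780 = 0.80782
Parallel ([0.62694] and [0.80782]): 1 − (1 − 0.62694)(1 − 0.80782) = 0.928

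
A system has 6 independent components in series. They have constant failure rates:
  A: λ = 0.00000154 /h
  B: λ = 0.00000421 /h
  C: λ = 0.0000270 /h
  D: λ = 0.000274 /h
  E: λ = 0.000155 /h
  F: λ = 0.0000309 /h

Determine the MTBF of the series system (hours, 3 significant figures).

Series of exponential components: λ_sys = Σ λ_i
λ_sys = 0.00000154 + 0.00000421 + 0.0000270 + 0.000274 + 0.000155 + 0.0000309 = 4.9265e-04 /h
MTBF = 1 / λ_sys = 2030 h

2030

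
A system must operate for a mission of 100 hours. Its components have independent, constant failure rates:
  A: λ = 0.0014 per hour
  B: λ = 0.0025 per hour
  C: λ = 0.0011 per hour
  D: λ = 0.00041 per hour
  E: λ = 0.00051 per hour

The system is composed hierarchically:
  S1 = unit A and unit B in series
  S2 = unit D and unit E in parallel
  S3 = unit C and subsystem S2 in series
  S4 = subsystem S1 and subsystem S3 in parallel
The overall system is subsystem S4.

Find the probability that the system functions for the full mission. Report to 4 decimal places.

0.9658

R(A) = exp(−0.0014 × 100) = 0.869358
R(B) = exp(−0.0025 × 100) = 0.778801
R(C) = exp(−0.0011 × 100) = 0.895834
R(D) = exp(−0.00041 × 100) = 0.959829
R(E) = exp(−0.00051 × 100) = 0.950279
Series (A and B): 0.869358 × 0.778801 = 0.677057
Parallel (D and E): 1 − (1 − 0.959829)(1 − 0.950279) = 0.998003
Series (C and [0.998003]): 0.895834 × 0.998003 = 0.894045
Parallel ([0.677057] and [0.894045]): 1 − (1 − 0.677057)(1 − 0.894045) = 0.9658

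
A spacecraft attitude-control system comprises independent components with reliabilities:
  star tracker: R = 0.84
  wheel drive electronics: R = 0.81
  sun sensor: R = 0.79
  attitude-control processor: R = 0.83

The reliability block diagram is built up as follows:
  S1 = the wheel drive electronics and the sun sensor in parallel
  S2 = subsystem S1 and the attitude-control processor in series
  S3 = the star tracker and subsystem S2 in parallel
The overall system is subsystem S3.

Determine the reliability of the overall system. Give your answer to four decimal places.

0.9675

Parallel (wheel drive electronics and sun sensor): 1 − (1 − 0.810000)(1 − 0.790000) = 0.960100
Series ([0.960100] and attitude-control processor): 0.960100 × 0.830000 = 0.796883
Parallel (star tracker and [0.796883]): 1 − (1 − 0.840000)(1 − 0.796883) = 0.9675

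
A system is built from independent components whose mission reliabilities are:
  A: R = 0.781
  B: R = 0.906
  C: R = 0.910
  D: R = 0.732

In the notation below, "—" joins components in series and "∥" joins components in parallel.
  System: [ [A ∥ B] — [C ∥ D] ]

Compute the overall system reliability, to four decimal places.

0.9558

Parallel (A and B): 1 − (1 − 0.781000)(1 − 0.906000) = 0.979414
Parallel (C and D): 1 − (1 − 0.910000)(1 − 0.732000) = 0.975880
Series ([0.979414] and [0.975880]): 0.979414 × 0.975880 = 0.9558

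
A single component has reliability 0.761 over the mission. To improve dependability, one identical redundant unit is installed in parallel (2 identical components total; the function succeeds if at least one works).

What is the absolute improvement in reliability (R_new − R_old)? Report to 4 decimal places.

0.1819

R_before = 0.761
R_after = 1 − (1 − 0.761)^2 = 0.9429
ΔR = 0.9429 − 0.761 = 0.1819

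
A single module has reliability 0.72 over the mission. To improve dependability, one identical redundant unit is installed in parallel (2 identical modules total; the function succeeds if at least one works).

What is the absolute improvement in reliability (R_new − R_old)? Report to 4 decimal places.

0.2016

R_before = 0.72
R_after = 1 − (1 − 0.72)^2 = 0.9216
ΔR = 0.9216 − 0.72 = 0.2016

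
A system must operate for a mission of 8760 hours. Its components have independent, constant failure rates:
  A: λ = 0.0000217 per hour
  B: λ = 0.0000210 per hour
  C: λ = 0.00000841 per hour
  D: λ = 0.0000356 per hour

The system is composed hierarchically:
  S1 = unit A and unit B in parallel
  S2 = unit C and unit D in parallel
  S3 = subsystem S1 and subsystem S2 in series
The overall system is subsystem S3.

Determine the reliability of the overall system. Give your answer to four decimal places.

R(A) = exp(−0.0000217 × 8760) = 0.826883
R(B) = exp(−0.0000210 × 8760) = 0.831969
R(C) = exp(−0.00000841 × 8760) = 0.928977
R(D) = exp(−0.0000356 × 8760) = 0.732087
Parallel (A and B): 1 − (1 − 0.826883)(1 − 0.831969) = 0.970911
Parallel (C and D): 1 − (1 − 0.928977)(1 − 0.732087) = 0.980972
Series ([0.970911] and [0.980972]): 0.970911 × 0.980972 = 0.9524

0.9524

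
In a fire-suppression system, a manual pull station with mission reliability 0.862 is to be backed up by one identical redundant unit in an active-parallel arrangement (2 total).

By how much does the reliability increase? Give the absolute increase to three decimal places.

0.119

R_before = 0.862
R_after = 1 − (1 − 0.862)^2 = 0.981
ΔR = 0.981 − 0.862 = 0.119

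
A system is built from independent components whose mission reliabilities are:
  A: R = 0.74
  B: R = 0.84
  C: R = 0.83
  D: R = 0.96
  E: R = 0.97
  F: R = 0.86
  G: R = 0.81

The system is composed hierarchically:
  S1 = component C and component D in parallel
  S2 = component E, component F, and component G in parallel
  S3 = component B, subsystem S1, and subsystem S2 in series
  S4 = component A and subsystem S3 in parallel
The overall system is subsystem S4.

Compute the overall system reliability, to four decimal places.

0.9567

Parallel (C and D): 1 − (1 − 0.830000)(1 − 0.960000) = 0.993200
Parallel (E, F, and G): 1 − (1 − 0.970000)(1 − 0.860000)(1 − 0.810000) = 0.999202
Series (B, [0.993200], and [0.999202]): 0.840000 × 0.993200 × 0.999202 = 0.833622
Parallel (A and [0.833622]): 1 − (1 − 0.740000)(1 − 0.833622) = 0.9567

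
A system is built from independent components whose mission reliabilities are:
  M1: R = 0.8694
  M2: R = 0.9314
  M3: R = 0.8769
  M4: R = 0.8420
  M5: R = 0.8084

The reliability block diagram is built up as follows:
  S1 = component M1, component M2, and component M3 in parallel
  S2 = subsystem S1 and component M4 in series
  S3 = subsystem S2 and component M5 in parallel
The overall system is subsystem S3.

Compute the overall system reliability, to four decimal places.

Parallel (M1, M2, and M3): 1 − (1 − 0.869400)(1 − 0.931400)(1 − 0.876900) = 0.998897
Series ([0.998897] and M4): 0.998897 × 0.842000 = 0.841071
Parallel ([0.841071] and M5): 1 − (1 − 0.841071)(1 − 0.808400) = 0.9695

0.9695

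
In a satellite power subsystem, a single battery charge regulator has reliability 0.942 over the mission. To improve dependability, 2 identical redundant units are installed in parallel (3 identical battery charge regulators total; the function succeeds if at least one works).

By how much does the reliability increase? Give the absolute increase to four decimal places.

0.0578

R_before = 0.942
R_after = 1 − (1 − 0.942)^3 = 0.9998
ΔR = 0.9998 − 0.942 = 0.0578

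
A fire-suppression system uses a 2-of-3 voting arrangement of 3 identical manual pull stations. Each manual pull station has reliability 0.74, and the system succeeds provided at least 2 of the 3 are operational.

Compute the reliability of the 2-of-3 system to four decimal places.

0.8324

R = Σ_{i=2}^{3} C(3,i) p^i (1−p)^{3−i} with p = 0.74
C(3,2)·0.74^2·0.26^1 = 0.427128
C(3,3)·0.74^3·0.26^0 = 0.405224
Sum = 0.8324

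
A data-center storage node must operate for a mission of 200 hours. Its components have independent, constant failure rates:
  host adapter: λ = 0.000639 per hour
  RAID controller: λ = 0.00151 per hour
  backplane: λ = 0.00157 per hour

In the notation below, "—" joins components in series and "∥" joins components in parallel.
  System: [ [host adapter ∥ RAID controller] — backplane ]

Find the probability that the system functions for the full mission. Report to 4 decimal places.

R(host adapter) = exp(−0.000639 × 200) = 0.880029
R(RAID controller) = exp(−0.00151 × 200) = 0.739338
R(backplane) = exp(−0.00157 × 200) = 0.730519
Parallel (host adapter and RAID controller): 1 − (1 − 0.880029)(1 − 0.739338) = 0.968728
Series ([0.968728] and backplane): 0.968728 × 0.730519 = 0.7077

0.7077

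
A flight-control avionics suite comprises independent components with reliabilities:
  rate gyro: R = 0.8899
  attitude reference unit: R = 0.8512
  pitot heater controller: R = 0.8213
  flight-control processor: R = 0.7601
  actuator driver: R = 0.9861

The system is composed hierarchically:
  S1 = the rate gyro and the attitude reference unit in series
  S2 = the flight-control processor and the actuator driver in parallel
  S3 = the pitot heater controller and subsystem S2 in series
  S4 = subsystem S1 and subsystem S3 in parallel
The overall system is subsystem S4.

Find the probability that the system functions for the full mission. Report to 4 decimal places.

Series (rate gyro and attitude reference unit): 0.889900 × 0.851200 = 0.757483
Parallel (flight-control processor and actuator driver): 1 − (1 − 0.760100)(1 − 0.986100) = 0.996665
Series (pitot heater controller and [0.996665]): 0.821300 × 0.996665 = 0.818561
Parallel ([0.757483] and [0.818561]): 1 − (1 − 0.757483)(1 − 0.818561) = 0.9560

0.9560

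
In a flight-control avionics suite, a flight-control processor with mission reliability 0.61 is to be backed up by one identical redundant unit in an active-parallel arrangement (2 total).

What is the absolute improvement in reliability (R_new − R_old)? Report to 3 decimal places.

R_before = 0.61
R_after = 1 − (1 − 0.61)^2 = 0.848
ΔR = 0.848 − 0.61 = 0.238

0.238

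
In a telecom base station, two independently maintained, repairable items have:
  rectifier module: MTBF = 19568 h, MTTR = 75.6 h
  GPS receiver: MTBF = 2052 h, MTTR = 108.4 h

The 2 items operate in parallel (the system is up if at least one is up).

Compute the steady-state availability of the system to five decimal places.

0.99981

A(rectifier module) = MTBF/(MTBF+MTTR) = 19568/(19568+75.6) = 0.996151
A(GPS receiver) = MTBF/(MTBF+MTTR) = 2052/(2052+108.4) = 0.949824
Parallel availability: 1 − (1 − 0.996151)(1 − 0.949824) = 0.99981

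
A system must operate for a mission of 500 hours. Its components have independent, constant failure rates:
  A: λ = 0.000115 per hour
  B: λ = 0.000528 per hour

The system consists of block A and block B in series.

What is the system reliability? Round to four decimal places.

0.7251

R(A) = exp(−0.000115 × 500) = 0.944122
R(B) = exp(−0.000528 × 500) = 0.767974
Series (A and B): 0.944122 × 0.767974 = 0.7251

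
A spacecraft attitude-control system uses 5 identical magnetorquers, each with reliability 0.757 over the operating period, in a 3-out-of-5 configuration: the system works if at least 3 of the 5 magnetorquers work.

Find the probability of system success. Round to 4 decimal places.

R = Σ_{i=3}^{5} C(5,i) p^i (1−p)^{5−i} with p = 0.757
C(5,3)·0.757^3·0.243^2 = 0.256153
C(5,4)·0.757^4·0.243^1 = 0.398988
C(5,5)·0.757^5·0.243^0 = 0.248588
Sum = 0.9037

0.9037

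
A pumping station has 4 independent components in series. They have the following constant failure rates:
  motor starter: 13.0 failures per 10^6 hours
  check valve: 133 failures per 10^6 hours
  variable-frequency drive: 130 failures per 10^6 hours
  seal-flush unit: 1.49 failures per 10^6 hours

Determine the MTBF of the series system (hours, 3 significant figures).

Series of exponential components: λ_sys = Σ λ_i
λ_sys = 0.0000130 + 0.000133 + 0.000130 + 0.00000149 = 2.7749e-04 /h
MTBF = 1 / λ_sys = 3600 h

3600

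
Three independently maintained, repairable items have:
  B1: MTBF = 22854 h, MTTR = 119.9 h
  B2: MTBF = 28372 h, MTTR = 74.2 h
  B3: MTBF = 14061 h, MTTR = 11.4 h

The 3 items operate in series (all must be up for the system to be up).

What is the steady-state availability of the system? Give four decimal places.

0.9914

A(B1) = MTBF/(MTBF+MTTR) = 22854/(22854+119.9) = 0.994781
A(B2) = MTBF/(MTBF+MTTR) = 28372/(28372+74.2) = 0.997392
A(B3) = MTBF/(MTBF+MTTR) = 14061/(14061+11.4) = 0.999190
Series availability: 0.994781 × 0.997392 × 0.999190 = 0.9914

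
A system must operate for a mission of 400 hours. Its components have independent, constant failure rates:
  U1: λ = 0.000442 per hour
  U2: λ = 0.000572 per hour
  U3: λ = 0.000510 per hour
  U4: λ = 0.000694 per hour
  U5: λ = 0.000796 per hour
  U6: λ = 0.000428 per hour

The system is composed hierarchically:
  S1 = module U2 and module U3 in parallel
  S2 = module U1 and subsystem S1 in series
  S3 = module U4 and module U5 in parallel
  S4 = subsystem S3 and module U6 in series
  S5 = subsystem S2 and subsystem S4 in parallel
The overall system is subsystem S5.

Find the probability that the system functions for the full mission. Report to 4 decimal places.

0.9587

R(U1) = exp(−0.000442 × 400) = 0.837947
R(U2) = exp(−0.000572 × 400) = 0.795488
R(U3) = exp(−0.000510 × 400) = 0.815462
R(U4) = exp(−0.000694 × 400) = 0.757600
R(U5) = exp(−0.000796 × 400) = 0.727312
R(U6) = exp(−0.000428 × 400) = 0.842653
Parallel (U2 and U3): 1 − (1 − 0.795488)(1 − 0.815462) = 0.962260
Series (U1 and [0.962260]): 0.837947 × 0.962260 = 0.806323
Parallel (U4 and U5): 1 − (1 − 0.757600)(1 − 0.727312) = 0.933900
Series ([0.933900] and U6): 0.933900 × 0.842653 = 0.786954
Parallel ([0.806323] and [0.786954]): 1 − (1 − 0.806323)(1 − 0.786954) = 0.9587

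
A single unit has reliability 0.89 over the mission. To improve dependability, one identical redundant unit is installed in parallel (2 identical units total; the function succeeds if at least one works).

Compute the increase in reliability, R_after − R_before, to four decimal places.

R_before = 0.89
R_after = 1 − (1 − 0.89)^2 = 0.9879
ΔR = 0.9879 − 0.89 = 0.0979

0.0979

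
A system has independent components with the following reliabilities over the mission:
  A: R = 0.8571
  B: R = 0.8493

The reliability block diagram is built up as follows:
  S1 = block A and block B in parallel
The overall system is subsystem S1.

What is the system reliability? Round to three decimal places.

Parallel (A and B): 1 − (1 − 0.85710)(1 − 0.84930) = 0.978

0.978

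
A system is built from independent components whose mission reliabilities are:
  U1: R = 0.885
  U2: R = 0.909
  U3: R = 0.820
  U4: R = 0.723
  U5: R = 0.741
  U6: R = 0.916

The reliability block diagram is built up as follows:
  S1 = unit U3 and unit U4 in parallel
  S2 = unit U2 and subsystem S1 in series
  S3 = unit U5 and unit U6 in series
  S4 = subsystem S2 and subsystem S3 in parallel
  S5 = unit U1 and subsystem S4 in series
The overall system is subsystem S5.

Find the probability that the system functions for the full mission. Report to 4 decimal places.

0.8462

Parallel (U3 and U4): 1 − (1 − 0.820000)(1 − 0.723000) = 0.950140
Series (U2 and [0.950140]): 0.909000 × 0.950140 = 0.863677
Series (U5 and U6): 0.741000 × 0.916000 = 0.678756
Parallel ([0.863677] and [0.678756]): 1 − (1 − 0.863677)(1 − 0.678756) = 0.956207
Series (U1 and [0.956207]): 0.885000 × 0.956207 = 0.8462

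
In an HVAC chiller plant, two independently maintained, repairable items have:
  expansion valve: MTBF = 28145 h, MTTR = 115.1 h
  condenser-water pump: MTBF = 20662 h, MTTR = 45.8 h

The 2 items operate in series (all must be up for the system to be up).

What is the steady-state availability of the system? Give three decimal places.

A(expansion valve) = MTBF/(MTBF+MTTR) = 28145/(28145+115.1) = 0.995927
A(condenser-water pump) = MTBF/(MTBF+MTTR) = 20662/(20662+45.8) = 0.997788
Series availability: 0.995927 × 0.997788 = 0.994

0.994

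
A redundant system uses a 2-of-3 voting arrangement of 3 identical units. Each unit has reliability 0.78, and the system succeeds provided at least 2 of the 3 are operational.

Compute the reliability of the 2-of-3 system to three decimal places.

R = Σ_{i=2}^{3} C(3,i) p^i (1−p)^{3−i} with p = 0.78
C(3,2)·0.78^2·0.22^1 = 0.40154
C(3,3)·0.78^3·0.22^0 = 0.47455
Sum = 0.876

0.876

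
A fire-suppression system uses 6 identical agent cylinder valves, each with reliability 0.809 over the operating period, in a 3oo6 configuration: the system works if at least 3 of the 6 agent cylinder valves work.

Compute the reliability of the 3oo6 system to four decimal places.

0.9857

R = Σ_{i=3}^{6} C(6,i) p^i (1−p)^{6−i} with p = 0.809
C(6,3)·0.809^3·0.191^3 = 0.073786
C(6,4)·0.809^4·0.191^2 = 0.234397
C(6,5)·0.809^5·0.191^1 = 0.397125
C(6,6)·0.809^6·0.191^0 = 0.280344
Sum = 0.9857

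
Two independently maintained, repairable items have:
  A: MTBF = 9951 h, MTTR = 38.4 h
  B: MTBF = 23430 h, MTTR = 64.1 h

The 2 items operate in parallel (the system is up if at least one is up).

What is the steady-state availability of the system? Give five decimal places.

0.99999

A(A) = MTBF/(MTBF+MTTR) = 9951/(9951+38.4) = 0.996156
A(B) = MTBF/(MTBF+MTTR) = 23430/(23430+64.1) = 0.997272
Parallel availability: 1 − (1 − 0.996156)(1 − 0.997272) = 0.99999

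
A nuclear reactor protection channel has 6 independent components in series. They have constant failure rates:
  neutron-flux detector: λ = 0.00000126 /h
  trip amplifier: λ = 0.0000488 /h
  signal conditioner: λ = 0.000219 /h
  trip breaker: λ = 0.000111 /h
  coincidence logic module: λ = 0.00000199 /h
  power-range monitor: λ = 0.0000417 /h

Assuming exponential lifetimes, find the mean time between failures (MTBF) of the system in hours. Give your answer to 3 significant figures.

2360

Series of exponential components: λ_sys = Σ λ_i
λ_sys = 0.00000126 + 0.0000488 + 0.000219 + 0.000111 + 0.00000199 + 0.0000417 = 4.2375e-04 /h
MTBF = 1 / λ_sys = 2360 h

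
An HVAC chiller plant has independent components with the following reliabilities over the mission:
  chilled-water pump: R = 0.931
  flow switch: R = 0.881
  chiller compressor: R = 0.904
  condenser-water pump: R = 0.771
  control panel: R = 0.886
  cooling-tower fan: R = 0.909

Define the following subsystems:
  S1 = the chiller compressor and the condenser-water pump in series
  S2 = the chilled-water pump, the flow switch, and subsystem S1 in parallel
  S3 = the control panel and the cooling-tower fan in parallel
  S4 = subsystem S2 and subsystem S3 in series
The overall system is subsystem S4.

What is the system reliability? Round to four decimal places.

0.9872

Series (chiller compressor and condenser-water pump): 0.904000 × 0.771000 = 0.696984
Parallel (chilled-water pump, flow switch, and [0.696984]): 1 − (1 − 0.931000)(1 − 0.881000)(1 − 0.696984) = 0.997512
Parallel (control panel and cooling-tower fan): 1 − (1 − 0.886000)(1 − 0.909000) = 0.989626
Series ([0.997512] and [0.989626]): 0.997512 × 0.989626 = 0.9872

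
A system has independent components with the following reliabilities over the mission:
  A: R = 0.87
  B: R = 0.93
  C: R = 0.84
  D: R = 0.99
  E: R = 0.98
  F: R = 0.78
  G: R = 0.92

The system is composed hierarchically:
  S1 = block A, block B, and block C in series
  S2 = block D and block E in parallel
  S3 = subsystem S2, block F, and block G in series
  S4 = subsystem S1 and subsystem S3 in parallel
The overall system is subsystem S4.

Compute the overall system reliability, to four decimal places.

Series (A, B, and C): 0.870000 × 0.930000 × 0.840000 = 0.679644
Parallel (D and E): 1 − (1 − 0.990000)(1 − 0.980000) = 0.999800
Series ([0.999800], F, and G): 0.999800 × 0.780000 × 0.920000 = 0.717456
Parallel ([0.679644] and [0.717456]): 1 − (1 − 0.679644)(1 − 0.717456) = 0.9095

0.9095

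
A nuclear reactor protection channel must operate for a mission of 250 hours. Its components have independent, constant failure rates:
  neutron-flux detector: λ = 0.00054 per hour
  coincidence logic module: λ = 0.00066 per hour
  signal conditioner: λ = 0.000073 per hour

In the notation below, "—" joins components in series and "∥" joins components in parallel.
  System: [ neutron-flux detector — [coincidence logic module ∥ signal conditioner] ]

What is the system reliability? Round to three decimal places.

0.871

R(neutron-flux detector) = exp(−0.00054 × 250) = 0.87372
R(coincidence logic module) = exp(−0.00066 × 250) = 0.84789
R(signal conditioner) = exp(−0.000073 × 250) = 0.98192
Parallel (coincidence logic module and signal conditioner): 1 − (1 − 0.84789)(1 − 0.98192) = 0.99725
Series (neutron-flux detector and [0.99725]): 0.87372 × 0.99725 = 0.871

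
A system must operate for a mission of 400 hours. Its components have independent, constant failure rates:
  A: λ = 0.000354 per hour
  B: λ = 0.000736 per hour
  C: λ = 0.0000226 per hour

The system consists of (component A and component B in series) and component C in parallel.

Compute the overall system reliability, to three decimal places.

R(A) = exp(−0.000354 × 400) = 0.86797
R(B) = exp(−0.000736 × 400) = 0.74498
R(C) = exp(−0.0000226 × 400) = 0.99100
Series (A and B): 0.86797 × 0.74498 = 0.64662
Parallel ([0.64662] and C): 1 − (1 − 0.64662)(1 − 0.99100) = 0.997

0.997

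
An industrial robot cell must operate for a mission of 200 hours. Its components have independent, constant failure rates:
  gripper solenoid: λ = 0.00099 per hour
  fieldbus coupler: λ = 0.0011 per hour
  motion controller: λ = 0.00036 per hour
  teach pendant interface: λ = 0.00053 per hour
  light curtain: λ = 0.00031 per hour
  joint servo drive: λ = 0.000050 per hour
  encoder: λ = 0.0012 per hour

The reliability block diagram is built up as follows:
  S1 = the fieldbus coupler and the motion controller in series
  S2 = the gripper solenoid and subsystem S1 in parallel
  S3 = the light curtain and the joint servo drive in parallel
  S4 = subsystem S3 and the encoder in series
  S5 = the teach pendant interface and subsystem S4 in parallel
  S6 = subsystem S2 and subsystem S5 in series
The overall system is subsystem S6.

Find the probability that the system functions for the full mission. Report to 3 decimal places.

R(gripper solenoid) = exp(−0.00099 × 200) = 0.82037
R(fieldbus coupler) = exp(−0.0011 × 200) = 0.80252
R(motion controller) = exp(−0.00036 × 200) = 0.93053
R(teach pendant interface) = exp(−0.00053 × 200) = 0.89942
R(light curtain) = exp(−0.00031 × 200) = 0.93988
R(joint servo drive) = exp(−0.000050 × 200) = 0.99005
R(encoder) = exp(−0.0012 × 200) = 0.78663
Series (fieldbus coupler and motion controller): 0.80252 × 0.93053 = 0.74677
Parallel (gripper solenoid and [0.74677]): 1 − (1 − 0.82037)(1 − 0.74677) = 0.95451
Parallel (light curtain and joint servo drive): 1 − (1 − 0.93988)(1 − 0.99005) = 0.99940
Series ([0.99940] and encoder): 0.99940 × 0.78663 = 0.78616
Parallel (teach pendant interface and [0.78616]): 1 − (1 − 0.89942)(1 − 0.78616) = 0.97849
Series ([0.95451] and [0.97849]): 0.95451 × 0.97849 = 0.934

0.934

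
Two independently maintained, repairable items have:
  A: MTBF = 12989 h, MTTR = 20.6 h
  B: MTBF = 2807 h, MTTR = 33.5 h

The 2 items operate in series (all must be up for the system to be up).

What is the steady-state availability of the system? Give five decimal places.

0.98664

A(A) = MTBF/(MTBF+MTTR) = 12989/(12989+20.6) = 0.998417
A(B) = MTBF/(MTBF+MTTR) = 2807/(2807+33.5) = 0.988206
Series availability: 0.998417 × 0.988206 = 0.98664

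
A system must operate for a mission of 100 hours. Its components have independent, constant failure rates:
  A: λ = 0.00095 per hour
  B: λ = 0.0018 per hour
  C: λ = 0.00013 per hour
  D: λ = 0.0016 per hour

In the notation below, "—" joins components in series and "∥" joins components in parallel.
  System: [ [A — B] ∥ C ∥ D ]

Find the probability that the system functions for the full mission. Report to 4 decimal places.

R(A) = exp(−0.00095 × 100) = 0.909373
R(B) = exp(−0.0018 × 100) = 0.835270
R(C) = exp(−0.00013 × 100) = 0.987084
R(D) = exp(−0.0016 × 100) = 0.852144
Series (A and B): 0.909373 × 0.835270 = 0.759572
Parallel ([0.759572], C, and D): 1 − (1 − 0.759572)(1 − 0.987084)(1 − 0.852144) = 0.9995

0.9995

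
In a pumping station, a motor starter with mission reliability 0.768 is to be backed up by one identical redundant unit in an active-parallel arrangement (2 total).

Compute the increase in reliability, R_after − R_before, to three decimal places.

0.178

R_before = 0.768
R_after = 1 − (1 − 0.768)^2 = 0.946
ΔR = 0.946 − 0.768 = 0.178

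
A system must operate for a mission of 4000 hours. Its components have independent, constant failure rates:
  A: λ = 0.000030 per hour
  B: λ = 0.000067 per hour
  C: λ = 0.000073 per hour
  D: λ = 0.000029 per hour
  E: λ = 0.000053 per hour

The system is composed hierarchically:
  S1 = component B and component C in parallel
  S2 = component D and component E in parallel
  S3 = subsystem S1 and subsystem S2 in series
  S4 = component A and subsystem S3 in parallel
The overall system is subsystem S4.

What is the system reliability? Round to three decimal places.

R(A) = exp(−0.000030 × 4000) = 0.88692
R(B) = exp(−0.000067 × 4000) = 0.76491
R(C) = exp(−0.000073 × 4000) = 0.74677
R(D) = exp(−0.000029 × 4000) = 0.89048
R(E) = exp(−0.000053 × 4000) = 0.80896
Parallel (B and C): 1 − (1 − 0.76491)(1 − 0.74677) = 0.94047
Parallel (D and E): 1 − (1 − 0.89048)(1 − 0.80896) = 0.97908
Series ([0.94047] and [0.97908]): 0.94047 × 0.97908 = 0.92080
Parallel (A and [0.92080]): 1 − (1 − 0.88692)(1 − 0.92080) = 0.991

0.991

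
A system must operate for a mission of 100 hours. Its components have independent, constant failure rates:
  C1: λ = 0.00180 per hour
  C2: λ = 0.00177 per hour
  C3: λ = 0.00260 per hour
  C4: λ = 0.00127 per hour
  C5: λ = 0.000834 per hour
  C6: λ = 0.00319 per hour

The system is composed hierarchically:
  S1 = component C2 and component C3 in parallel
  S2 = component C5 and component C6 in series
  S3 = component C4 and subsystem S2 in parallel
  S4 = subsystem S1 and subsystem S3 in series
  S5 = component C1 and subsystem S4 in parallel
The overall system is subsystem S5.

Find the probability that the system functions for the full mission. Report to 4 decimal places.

0.9876

R(C1) = exp(−0.00180 × 100) = 0.835270
R(C2) = exp(−0.00177 × 100) = 0.837780
R(C3) = exp(−0.00260 × 100) = 0.771052
R(C4) = exp(−0.00127 × 100) = 0.880734
R(C5) = exp(−0.000834 × 100) = 0.919983
R(C6) = exp(−0.00319 × 100) = 0.726876
Parallel (C2 and C3): 1 − (1 − 0.837780)(1 − 0.771052) = 0.962860
Series (C5 and C6): 0.919983 × 0.726876 = 0.668714
Parallel (C4 and [0.668714]): 1 − (1 − 0.880734)(1 − 0.668714) = 0.960489
Series ([0.962860] and [0.960489]): 0.962860 × 0.960489 = 0.924816
Parallel (C1 and [0.924816]): 1 − (1 − 0.835270)(1 − 0.924816) = 0.9876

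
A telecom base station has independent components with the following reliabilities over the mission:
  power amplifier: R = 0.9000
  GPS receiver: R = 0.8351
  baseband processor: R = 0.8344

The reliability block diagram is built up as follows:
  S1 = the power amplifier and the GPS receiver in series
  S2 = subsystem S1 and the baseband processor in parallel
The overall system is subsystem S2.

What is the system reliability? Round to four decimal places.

0.9589

Series (power amplifier and GPS receiver): 0.900000 × 0.835100 = 0.751590
Parallel ([0.751590] and baseband processor): 1 − (1 − 0.751590)(1 − 0.834400) = 0.9589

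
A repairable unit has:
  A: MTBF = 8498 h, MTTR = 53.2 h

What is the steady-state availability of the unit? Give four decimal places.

0.9938

A(A) = MTBF/(MTBF+MTTR) = 8498/(8498+53.2) = 0.9938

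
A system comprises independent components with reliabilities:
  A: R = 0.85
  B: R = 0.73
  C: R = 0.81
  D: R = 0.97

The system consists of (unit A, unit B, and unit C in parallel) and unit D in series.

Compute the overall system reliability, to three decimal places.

Parallel (A, B, and C): 1 − (1 − 0.85000)(1 − 0.73000)(1 − 0.81000) = 0.99231
Series ([0.99231] and D): 0.99231 × 0.97000 = 0.963

0.963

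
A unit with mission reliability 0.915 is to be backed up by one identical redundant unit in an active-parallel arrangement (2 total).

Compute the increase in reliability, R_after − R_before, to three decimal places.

0.078

R_before = 0.915
R_after = 1 − (1 − 0.915)^2 = 0.993
ΔR = 0.993 − 0.915 = 0.078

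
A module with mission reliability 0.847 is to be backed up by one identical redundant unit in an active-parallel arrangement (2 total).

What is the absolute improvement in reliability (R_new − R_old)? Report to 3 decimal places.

R_before = 0.847
R_after = 1 − (1 − 0.847)^2 = 0.977
ΔR = 0.977 − 0.847 = 0.130

0.130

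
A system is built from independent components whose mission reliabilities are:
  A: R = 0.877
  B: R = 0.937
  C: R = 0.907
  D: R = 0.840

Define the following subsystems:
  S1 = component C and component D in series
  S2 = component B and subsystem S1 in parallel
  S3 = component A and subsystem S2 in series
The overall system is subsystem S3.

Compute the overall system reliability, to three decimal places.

0.864

Series (C and D): 0.90700 × 0.84000 = 0.76188
Parallel (B and [0.76188]): 1 − (1 − 0.93700)(1 − 0.76188) = 0.98500
Series (A and [0.98500]): 0.87700 × 0.98500 = 0.864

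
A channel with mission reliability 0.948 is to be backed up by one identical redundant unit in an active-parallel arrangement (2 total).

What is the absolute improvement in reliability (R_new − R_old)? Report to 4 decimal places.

R_before = 0.948
R_after = 1 − (1 − 0.948)^2 = 0.9973
ΔR = 0.9973 − 0.948 = 0.0493

0.0493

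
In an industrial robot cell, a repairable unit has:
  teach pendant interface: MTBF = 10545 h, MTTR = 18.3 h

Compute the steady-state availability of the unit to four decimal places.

A(teach pendant interface) = MTBF/(MTBF+MTTR) = 10545/(10545+18.3) = 0.9983

0.9983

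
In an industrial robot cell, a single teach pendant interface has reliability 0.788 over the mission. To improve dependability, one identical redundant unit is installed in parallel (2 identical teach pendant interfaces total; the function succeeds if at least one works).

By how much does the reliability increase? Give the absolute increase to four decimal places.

0.1671

R_before = 0.788
R_after = 1 − (1 − 0.788)^2 = 0.9551
ΔR = 0.9551 − 0.788 = 0.1671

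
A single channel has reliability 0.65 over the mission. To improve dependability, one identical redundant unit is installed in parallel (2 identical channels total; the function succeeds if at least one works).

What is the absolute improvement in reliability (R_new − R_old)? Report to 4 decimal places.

R_before = 0.65
R_after = 1 − (1 − 0.65)^2 = 0.8775
ΔR = 0.8775 − 0.65 = 0.2275

0.2275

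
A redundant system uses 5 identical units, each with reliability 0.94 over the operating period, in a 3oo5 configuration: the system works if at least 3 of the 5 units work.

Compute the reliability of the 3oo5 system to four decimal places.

R = Σ_{i=3}^{5} C(5,i) p^i (1−p)^{5−i} with p = 0.94
C(5,3)·0.94^3·0.06^2 = 0.029901
C(5,4)·0.94^4·0.06^1 = 0.234225
C(5,5)·0.94^5·0.06^0 = 0.733904
Sum = 0.9980

0.9980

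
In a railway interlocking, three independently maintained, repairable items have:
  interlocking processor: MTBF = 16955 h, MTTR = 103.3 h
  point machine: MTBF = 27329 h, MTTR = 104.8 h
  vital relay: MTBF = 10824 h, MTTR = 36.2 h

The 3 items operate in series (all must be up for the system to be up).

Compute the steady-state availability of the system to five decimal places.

A(interlocking processor) = MTBF/(MTBF+MTTR) = 16955/(16955+103.3) = 0.993944
A(point machine) = MTBF/(MTBF+MTTR) = 27329/(27329+104.8) = 0.996180
A(vital relay) = MTBF/(MTBF+MTTR) = 10824/(10824+36.2) = 0.996667
Series availability: 0.993944 × 0.996180 × 0.996667 = 0.98685

0.98685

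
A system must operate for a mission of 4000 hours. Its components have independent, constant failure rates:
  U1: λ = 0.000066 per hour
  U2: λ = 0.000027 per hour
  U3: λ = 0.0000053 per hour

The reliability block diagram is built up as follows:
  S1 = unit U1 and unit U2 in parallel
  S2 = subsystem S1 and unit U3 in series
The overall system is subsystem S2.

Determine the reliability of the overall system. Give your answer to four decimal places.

0.9558

R(U1) = exp(−0.000066 × 4000) = 0.767974
R(U2) = exp(−0.000027 × 4000) = 0.897628
R(U3) = exp(−0.0000053 × 4000) = 0.979023
Parallel (U1 and U2): 1 − (1 − 0.767974)(1 − 0.897628) = 0.976247
Series ([0.976247] and U3): 0.976247 × 0.979023 = 0.9558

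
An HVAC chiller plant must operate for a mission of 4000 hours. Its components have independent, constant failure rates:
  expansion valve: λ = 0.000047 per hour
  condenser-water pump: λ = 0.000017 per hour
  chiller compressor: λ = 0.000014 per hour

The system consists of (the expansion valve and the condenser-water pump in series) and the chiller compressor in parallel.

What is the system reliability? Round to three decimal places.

R(expansion valve) = exp(−0.000047 × 4000) = 0.82861
R(condenser-water pump) = exp(−0.000017 × 4000) = 0.93426
R(chiller compressor) = exp(−0.000014 × 4000) = 0.94554
Series (expansion valve and condenser-water pump): 0.82861 × 0.93426 = 0.77414
Parallel ([0.77414] and chiller compressor): 1 − (1 − 0.77414)(1 − 0.94554) = 0.988

0.988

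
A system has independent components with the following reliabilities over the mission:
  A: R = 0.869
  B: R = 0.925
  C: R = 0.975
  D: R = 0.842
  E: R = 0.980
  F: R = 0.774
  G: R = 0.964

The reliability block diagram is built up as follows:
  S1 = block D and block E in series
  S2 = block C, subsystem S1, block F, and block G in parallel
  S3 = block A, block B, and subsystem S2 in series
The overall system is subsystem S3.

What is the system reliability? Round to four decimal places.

Series (D and E): 0.842000 × 0.980000 = 0.825160
Parallel (C, [0.825160], F, and G): 1 − (1 − 0.975000)(1 − 0.825160)(1 − 0.774000)(1 − 0.964000) = 0.999964
Series (A, B, and [0.999964]): 0.869000 × 0.925000 × 0.999964 = 0.8038

0.8038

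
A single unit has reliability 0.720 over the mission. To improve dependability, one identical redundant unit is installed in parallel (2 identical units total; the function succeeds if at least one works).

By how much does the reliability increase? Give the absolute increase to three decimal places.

0.202

R_before = 0.720
R_after = 1 − (1 − 0.720)^2 = 0.922
ΔR = 0.922 − 0.720 = 0.202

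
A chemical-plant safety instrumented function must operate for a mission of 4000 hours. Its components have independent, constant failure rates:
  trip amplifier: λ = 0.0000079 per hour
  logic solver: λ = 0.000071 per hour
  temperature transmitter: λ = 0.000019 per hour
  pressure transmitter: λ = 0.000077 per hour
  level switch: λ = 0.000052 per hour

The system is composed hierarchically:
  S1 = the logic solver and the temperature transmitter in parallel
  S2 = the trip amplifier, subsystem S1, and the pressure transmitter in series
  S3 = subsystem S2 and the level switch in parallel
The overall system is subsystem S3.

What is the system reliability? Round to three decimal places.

0.944

R(trip amplifier) = exp(−0.0000079 × 4000) = 0.96889
R(logic solver) = exp(−0.000071 × 4000) = 0.75277
R(temperature transmitter) = exp(−0.000019 × 4000) = 0.92682
R(pressure transmitter) = exp(−0.000077 × 4000) = 0.73492
R(level switch) = exp(−0.000052 × 4000) = 0.81221
Parallel (logic solver and temperature transmitter): 1 − (1 − 0.75277)(1 − 0.92682) = 0.98191
Series (trip amplifier, [0.98191], and pressure transmitter): 0.96889 × 0.98191 × 0.73492 = 0.69918
Parallel ([0.69918] and level switch): 1 − (1 − 0.69918)(1 − 0.81221) = 0.944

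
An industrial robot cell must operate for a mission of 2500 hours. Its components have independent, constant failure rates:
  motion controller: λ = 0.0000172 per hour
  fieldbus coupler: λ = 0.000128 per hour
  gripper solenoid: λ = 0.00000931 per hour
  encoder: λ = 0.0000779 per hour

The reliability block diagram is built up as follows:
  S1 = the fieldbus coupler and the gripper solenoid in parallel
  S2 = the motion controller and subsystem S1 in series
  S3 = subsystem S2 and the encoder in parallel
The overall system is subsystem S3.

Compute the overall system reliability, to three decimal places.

0.991

R(motion controller) = exp(−0.0000172 × 2500) = 0.95791
R(fieldbus coupler) = exp(−0.000128 × 2500) = 0.72615
R(gripper solenoid) = exp(−0.00000931 × 2500) = 0.97699
R(encoder) = exp(−0.0000779 × 2500) = 0.82304
Parallel (fieldbus coupler and gripper solenoid): 1 − (1 − 0.72615)(1 − 0.97699) = 0.99370
Series (motion controller and [0.99370]): 0.95791 × 0.99370 = 0.95188
Parallel ([0.95188] and encoder): 1 − (1 − 0.95188)(1 − 0.82304) = 0.991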